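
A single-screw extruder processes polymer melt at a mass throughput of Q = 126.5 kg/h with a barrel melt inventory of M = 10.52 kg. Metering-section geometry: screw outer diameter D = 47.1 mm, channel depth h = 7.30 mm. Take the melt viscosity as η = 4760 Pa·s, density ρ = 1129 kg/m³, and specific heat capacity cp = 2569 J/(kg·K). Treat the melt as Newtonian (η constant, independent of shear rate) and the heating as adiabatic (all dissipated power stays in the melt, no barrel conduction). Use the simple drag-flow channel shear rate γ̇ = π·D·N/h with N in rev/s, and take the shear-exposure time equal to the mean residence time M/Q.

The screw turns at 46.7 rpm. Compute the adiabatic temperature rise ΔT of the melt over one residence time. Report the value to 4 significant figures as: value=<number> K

value=122.3 K

Q_s = Q / 3600 = 126.5 / 3600 = 0.0351389 kg/s
Mean residence time: t_res = M/Q_s = 10.52 kg / 0.0351389 kg/s = 299.383 s
D = 47.1 mm = 0.0471 m;  h = 7.30 mm = 0.0073 m;  N = 46.7 rpm / 60 = 0.778333 rev/s
Shear rate: γ̇ = πDN/h = π·0.0471·0.778333/0.0073 = 15.7766 s⁻¹
Adiabatic rise: ΔT = η γ̇² t_res / (ρ cp) = 4760·(15.7766)²·299.383 / (1129·2569) = 122.294 K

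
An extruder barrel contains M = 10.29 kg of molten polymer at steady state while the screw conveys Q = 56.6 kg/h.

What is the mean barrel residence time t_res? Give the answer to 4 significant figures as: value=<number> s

Throughput in SI: Q_s = 56.6 kg/h ÷ 3600 s/h = 0.0157222 kg/s
t_res = M / Q_s = 10.29 ÷ 0.0157222 = 654.488 s

value=654.5 s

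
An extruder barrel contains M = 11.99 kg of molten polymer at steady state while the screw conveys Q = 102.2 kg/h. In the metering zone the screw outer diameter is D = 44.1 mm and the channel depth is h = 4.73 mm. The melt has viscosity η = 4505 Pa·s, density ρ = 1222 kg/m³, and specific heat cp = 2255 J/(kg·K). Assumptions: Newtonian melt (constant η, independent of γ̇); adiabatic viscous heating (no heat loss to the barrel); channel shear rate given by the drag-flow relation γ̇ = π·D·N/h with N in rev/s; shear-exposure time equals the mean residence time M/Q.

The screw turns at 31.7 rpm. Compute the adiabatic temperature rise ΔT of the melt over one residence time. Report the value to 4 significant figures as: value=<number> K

value=165.4 K

Convert throughput: Q = 102.2 kg/h = 102.2/3600 = 0.0283889 kg/s
Mean residence time: t_res = M/Q_s = 11.99 kg / 0.0283889 kg/s = 422.348 s
D = 44.1 mm = 0.0441 m;  h = 4.73 mm = 0.00473 m;  N = 31.7 rpm / 60 = 0.528333 rev/s
Shear rate: γ̇ = πDN/h = π·0.0441·0.528333/0.00473 = 15.4752 s⁻¹
Adiabatic rise: ΔT = η γ̇² t_res / (ρ cp) = 4505·(15.4752)²·422.348 / (1222·2255) = 165.355 K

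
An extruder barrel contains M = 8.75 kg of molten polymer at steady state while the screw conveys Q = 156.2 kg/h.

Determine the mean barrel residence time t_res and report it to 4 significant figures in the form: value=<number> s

value=201.7 s

Convert throughput: Q = 156.2 kg/h = 156.2/3600 = 0.0433889 kg/s
t_res = M / Q_s = 8.75 ÷ 0.0433889 = 201.665 s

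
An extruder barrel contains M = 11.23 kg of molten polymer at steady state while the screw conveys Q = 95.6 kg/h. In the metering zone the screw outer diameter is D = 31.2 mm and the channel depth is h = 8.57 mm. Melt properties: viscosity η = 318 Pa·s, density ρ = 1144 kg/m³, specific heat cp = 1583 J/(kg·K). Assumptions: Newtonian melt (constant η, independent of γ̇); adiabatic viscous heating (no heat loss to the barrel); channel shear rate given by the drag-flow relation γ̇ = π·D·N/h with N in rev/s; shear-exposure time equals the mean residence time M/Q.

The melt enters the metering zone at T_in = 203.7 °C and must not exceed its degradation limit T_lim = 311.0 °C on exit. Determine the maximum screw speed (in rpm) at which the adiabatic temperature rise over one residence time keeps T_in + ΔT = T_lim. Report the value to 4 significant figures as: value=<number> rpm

Throughput in SI: Q_s = 95.6 kg/h ÷ 3600 s/h = 0.0265556 kg/s
Mean residence time: t_res = M/Q_s = 11.23 kg / 0.0265556 kg/s = 422.887 s
Convert to metres: D = 0.0312 m, h = 0.00857 m
Allowable rise: ΔT_a = T_lim − T_in = 311.0 − 203.7 = 107.3 K
γ̇_max² = ΔT_a·ρ·cp / (η·t_res) = [107.3 × 1144 × 1583] / [318 × 422.887] = 1444.96 s⁻²
γ̇_max = √1444.96 = 38.0126 s⁻¹
N_max = γ̇_max·h / (π·D) = 38.0126 · 0.00857 / (π · 0.0312) = 3.32356 rev/s = 199.414 rpm

value=199.4 rpm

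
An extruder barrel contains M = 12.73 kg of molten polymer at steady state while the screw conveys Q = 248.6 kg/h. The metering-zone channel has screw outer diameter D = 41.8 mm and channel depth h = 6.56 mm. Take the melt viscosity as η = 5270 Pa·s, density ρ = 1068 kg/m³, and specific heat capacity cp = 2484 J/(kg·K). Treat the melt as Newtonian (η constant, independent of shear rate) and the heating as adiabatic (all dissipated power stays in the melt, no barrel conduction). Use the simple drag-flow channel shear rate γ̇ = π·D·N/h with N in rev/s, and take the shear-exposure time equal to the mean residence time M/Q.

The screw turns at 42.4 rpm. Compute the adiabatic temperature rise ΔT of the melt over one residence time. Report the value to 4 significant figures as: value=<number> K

Throughput in SI: Q_s = 248.6 kg/h ÷ 3600 s/h = 0.0690556 kg/s
Mean residence time: t_res = M/Q_s = 12.73 kg / 0.0690556 kg/s = 184.344 s
D = 41.8 mm = 0.0418 m;  h = 6.56 mm = 0.00656 m;  N = 42.4 rpm / 60 = 0.706667 rev/s
Shear rate: γ̇ = πDN/h = π·0.0418·0.706667/0.00656 = 14.1461 s⁻¹
ΔT = η·γ̇²·t_res / (ρ·cp) = 5270 · (14.1461)² · 184.344 / (1068 · 2484) = 73.281 K

value=73.28 K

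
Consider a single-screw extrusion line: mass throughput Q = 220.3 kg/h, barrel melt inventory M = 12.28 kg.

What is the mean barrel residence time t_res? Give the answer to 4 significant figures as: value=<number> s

Throughput in SI: Q_s = 220.3 kg/h ÷ 3600 s/h = 0.0611944 kg/s
Mean residence time: t_res = M/Q_s = 12.28 kg / 0.0611944 kg/s = 200.672 s

value=200.7 s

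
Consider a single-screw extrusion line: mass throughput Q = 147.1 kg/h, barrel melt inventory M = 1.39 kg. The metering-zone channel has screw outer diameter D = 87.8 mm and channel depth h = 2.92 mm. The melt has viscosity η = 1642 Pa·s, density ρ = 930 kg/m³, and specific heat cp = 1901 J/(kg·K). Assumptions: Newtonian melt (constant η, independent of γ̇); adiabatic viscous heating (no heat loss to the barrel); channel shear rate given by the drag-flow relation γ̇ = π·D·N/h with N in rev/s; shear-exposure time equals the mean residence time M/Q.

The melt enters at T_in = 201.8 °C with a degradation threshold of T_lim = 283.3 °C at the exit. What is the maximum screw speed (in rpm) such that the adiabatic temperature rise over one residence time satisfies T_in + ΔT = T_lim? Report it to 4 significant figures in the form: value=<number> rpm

value=32.26 rpm

Q_s = Q / 3600 = 147.1 / 3600 = 0.0408611 kg/s
t_res = M / Q_s = 1.39 ÷ 0.0408611 = 34.0177 s
Convert to metres: D = 0.0878 m, h = 0.00292 m
ΔT_a = T_lim − T_in = 283.3 − 201.8 = 81.5 K
γ̇_max² = ΔT_a·ρ·cp/(η·t_res) = 81.5·930·1901/(1642·34.0177) = 2579.56 s⁻²
γ̇_max = √2579.56 = 50.7893 s⁻¹
N_max = γ̇_max·h / (π·D) = 50.7893 · 0.00292 / (π · 0.0878) = 0.537664 rev/s = 32.2598 rpm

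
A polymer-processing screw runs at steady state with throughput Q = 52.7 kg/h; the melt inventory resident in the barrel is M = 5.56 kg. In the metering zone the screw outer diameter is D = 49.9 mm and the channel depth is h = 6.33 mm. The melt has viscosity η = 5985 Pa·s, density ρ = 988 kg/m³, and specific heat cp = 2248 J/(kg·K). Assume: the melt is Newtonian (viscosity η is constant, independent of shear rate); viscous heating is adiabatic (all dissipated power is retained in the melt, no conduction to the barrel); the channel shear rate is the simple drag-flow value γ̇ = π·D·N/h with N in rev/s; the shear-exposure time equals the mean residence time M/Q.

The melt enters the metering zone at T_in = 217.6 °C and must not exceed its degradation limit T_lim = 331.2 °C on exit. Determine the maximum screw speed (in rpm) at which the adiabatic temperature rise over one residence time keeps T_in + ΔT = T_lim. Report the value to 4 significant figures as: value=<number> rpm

Q_s = Q / 3600 = 52.7 / 3600 = 0.0146389 kg/s
t_res = M / Q_s = 5.56 ÷ 0.0146389 = 379.81 s
Geometry in SI: D = 49.9 mm → 0.0499 m, h = 6.33 mm → 0.00633 m
ΔT_a = T_lim − T_in = 331.2 °C − 217.6 °C = 113.6 K
γ̇_max² = ΔT_a·ρ·cp/(η·t_res) = 113.6·988·2248/(5985·379.81) = 110.994 s⁻²
Take the square root: γ̇_max = √(110.994) = 10.5354 s⁻¹
Solve γ̇ = πDN/h for N: N_max = γ̇_max·h/(π·D) = 10.5354 × 0.00633 / (π × 0.0499) = 0.425406 rev/s = 25.5244 rpm

value=25.52 rpm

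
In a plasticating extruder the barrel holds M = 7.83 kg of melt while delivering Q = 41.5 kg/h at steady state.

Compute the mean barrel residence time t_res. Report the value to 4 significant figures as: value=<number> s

value=679.2 s

Convert throughput: Q = 41.5 kg/h = 41.5/3600 = 0.0115278 kg/s
t_res = M / Q_s = 7.83 ÷ 0.0115278 = 679.229 s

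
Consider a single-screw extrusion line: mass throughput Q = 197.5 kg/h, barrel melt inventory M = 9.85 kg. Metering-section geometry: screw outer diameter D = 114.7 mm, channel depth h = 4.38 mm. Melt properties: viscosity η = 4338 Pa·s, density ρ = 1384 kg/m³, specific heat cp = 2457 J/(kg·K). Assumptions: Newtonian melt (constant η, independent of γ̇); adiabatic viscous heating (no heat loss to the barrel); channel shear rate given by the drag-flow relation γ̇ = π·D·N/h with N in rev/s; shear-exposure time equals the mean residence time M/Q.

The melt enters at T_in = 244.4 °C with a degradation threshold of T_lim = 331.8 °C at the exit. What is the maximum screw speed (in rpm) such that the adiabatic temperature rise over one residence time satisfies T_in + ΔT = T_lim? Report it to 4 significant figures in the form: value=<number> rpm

value=14.25 rpm

Convert throughput: Q = 197.5 kg/h = 197.5/3600 = 0.0548611 kg/s
t_res = M / Q_s = 9.85 ÷ 0.0548611 = 179.544 s
Geometry in SI: D = 114.7 mm → 0.1147 m, h = 4.38 mm → 0.00438 m
ΔT_a = T_lim − T_in = 331.8 − 244.4 = 87.4 K
γ̇_max² = ΔT_a·ρ·cp/(η·t_res) = 87.4·1384·2457/(4338·179.544) = 381.585 s⁻²
γ̇_max = √381.585 = 19.5342 s⁻¹
N_max = γ̇_max h / (πD) = 19.5342·0.00438/(π·0.1147) = 0.237441 rev/s → ×60 = 14.2465 rpm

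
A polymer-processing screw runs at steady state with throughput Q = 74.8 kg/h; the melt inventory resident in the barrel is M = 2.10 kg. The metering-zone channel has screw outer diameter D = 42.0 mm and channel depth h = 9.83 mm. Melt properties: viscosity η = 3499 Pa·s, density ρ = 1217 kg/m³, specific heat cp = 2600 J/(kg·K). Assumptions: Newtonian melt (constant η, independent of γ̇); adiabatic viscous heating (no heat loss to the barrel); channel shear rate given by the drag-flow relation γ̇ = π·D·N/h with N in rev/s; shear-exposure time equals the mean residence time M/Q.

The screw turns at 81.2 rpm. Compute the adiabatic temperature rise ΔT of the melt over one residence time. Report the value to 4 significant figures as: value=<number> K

Q_s = Q / 3600 = 74.8 / 3600 = 0.0207778 kg/s
t_res = M / Q_s = 2.10 / 0.0207778 = 101.07 s
D = 42.0 mm = 0.042 m;  h = 9.83 mm = 0.00983 m;  N = 81.2 rpm / 60 = 1.35333 rev/s
γ̇ = π D N / h = (π)(0.042)(1.35333) / 0.00983 = 18.1656 s⁻¹
Adiabatic rise: ΔT = η γ̇² t_res / (ρ cp) = 3499·(18.1656)²·101.07 / (1217·2600) = 36.8809 K

value=36.88 K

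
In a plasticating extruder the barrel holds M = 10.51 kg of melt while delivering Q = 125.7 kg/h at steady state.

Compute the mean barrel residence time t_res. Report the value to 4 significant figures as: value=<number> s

value=301.0 s

Convert throughput: Q = 125.7 kg/h = 125.7/3600 = 0.0349167 kg/s
t_res = M / Q_s = 10.51 / 0.0349167 = 301.002 s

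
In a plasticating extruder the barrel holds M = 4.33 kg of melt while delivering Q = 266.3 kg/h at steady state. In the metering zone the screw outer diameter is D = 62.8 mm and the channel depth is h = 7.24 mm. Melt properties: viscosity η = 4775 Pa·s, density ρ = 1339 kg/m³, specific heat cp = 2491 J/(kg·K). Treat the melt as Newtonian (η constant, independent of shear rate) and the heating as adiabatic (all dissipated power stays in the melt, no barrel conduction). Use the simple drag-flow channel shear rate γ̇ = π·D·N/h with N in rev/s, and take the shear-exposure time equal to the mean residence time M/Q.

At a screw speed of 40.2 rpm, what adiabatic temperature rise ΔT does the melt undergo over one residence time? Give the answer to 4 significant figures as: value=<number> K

value=27.93 K

Convert throughput: Q = 266.3 kg/h = 266.3/3600 = 0.0739722 kg/s
Mean residence time: t_res = M/Q_s = 4.33 kg / 0.0739722 kg/s = 58.5355 s
Geometry in metres: D = 62.8 mm → 0.0628 m, h = 7.24 mm → 0.00724 m; screw speed N = 40.2 rpm = 0.67 rev/s
γ̇ = π D N / h = (π)(0.0628)(0.67) / 0.00724 = 18.2577 s⁻¹
Adiabatic rise: ΔT = η γ̇² t_res / (ρ cp) = 4775·(18.2577)²·58.5355 / (1339·2491) = 27.9338 K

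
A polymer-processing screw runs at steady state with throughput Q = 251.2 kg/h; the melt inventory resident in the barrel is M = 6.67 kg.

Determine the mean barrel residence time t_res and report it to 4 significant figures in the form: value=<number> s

Q_s = Q / 3600 = 251.2 / 3600 = 0.0697778 kg/s
t_res = M / Q_s = 6.67 / 0.0697778 = 95.5892 s

value=95.59 s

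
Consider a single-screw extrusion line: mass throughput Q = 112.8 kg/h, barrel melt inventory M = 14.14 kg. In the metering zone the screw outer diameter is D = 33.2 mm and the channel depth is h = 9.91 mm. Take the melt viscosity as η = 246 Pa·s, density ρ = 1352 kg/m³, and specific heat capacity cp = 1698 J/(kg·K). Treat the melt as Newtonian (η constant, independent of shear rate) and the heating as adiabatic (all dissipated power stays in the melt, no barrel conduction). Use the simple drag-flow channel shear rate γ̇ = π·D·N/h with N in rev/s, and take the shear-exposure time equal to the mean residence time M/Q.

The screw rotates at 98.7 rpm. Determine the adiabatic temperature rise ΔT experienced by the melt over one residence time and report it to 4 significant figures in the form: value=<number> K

Throughput in SI: Q_s = 112.8 kg/h ÷ 3600 s/h = 0.0313333 kg/s
t_res = M / Q_s = 14.14 ÷ 0.0313333 = 451.277 s
Geometry in metres: D = 33.2 mm → 0.0332 m, h = 9.91 mm → 0.00991 m; screw speed N = 98.7 rpm = 1.645 rev/s
Shear rate: γ̇ = πDN/h = π·0.0332·1.645/0.00991 = 17.3133 s⁻¹
Adiabatic rise: ΔT = η γ̇² t_res / (ρ cp) = 246·(17.3133)²·451.277 / (1352·1698) = 14.4952 K

value=14.50 K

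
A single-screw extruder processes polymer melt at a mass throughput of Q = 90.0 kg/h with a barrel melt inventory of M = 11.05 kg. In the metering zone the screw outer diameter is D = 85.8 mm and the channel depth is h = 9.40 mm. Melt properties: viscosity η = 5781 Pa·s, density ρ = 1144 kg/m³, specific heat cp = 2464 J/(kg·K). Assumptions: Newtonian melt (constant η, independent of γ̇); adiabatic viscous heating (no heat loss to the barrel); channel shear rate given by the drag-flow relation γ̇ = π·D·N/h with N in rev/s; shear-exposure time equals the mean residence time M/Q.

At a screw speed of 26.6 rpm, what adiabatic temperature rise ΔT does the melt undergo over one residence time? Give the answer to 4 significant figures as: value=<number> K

Q_s = Q / 3600 = 90.0 / 3600 = 0.025 kg/s
Mean residence time: t_res = M/Q_s = 11.05 kg / 0.025 kg/s = 442 s
D = 85.8 mm = 0.0858 m;  h = 9.40 mm = 0.0094 m;  N = 26.6 rpm / 60 = 0.443333 rev/s
γ̇ = π D N / h = (π)(0.0858)(0.443333) / 0.0094 = 12.7128 s⁻¹
Adiabatic rise: ΔT = η γ̇² t_res / (ρ cp) = 5781·(12.7128)²·442 / (1144·2464) = 146.5 K

value=146.5 K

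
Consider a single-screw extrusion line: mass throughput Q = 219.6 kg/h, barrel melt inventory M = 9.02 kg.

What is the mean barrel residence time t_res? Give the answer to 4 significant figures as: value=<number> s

Throughput in SI: Q_s = 219.6 kg/h ÷ 3600 s/h = 0.061 kg/s
t_res = M / Q_s = 9.02 ÷ 0.061 = 147.869 s

value=147.9 s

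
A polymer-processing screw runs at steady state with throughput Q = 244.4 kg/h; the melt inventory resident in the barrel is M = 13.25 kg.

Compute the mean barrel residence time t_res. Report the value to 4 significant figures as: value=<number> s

Convert throughput: Q = 244.4 kg/h = 244.4/3600 = 0.0678889 kg/s
t_res = M / Q_s = 13.25 ÷ 0.0678889 = 195.172 s

value=195.2 s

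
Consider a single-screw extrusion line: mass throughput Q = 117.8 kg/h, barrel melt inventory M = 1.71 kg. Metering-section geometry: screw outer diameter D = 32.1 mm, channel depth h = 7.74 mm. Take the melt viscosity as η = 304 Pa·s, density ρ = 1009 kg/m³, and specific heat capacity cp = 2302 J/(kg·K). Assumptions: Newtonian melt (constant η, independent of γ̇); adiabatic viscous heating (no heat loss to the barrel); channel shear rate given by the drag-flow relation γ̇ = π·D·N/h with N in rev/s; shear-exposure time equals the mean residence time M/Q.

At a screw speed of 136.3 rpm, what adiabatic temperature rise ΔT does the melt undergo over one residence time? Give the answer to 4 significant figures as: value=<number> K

value=5.992 K

Throughput in SI: Q_s = 117.8 kg/h ÷ 3600 s/h = 0.0327222 kg/s
t_res = M / Q_s = 1.71 / 0.0327222 = 52.2581 s
Geometry in metres: D = 32.1 mm → 0.0321 m, h = 7.74 mm → 0.00774 m; screw speed N = 136.3 rpm = 2.27167 rev/s
γ̇ = π·D·N / h = π · 0.0321 · 2.27167 / 0.00774 = 29.5977 s⁻¹
Adiabatic rise: ΔT = η γ̇² t_res / (ρ cp) = 304·(29.5977)²·52.2581 / (1009·2302) = 5.99166 K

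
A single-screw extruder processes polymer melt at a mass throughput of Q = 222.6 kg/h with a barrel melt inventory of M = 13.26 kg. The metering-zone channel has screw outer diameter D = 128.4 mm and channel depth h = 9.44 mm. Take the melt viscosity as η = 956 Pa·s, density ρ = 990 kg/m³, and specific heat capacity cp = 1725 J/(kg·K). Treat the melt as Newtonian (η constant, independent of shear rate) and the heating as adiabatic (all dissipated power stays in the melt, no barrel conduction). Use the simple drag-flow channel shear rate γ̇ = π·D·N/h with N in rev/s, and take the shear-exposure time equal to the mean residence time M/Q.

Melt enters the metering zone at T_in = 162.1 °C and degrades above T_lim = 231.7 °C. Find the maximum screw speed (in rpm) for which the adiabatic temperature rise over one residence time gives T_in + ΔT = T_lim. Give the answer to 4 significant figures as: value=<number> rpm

value=33.81 rpm

Q_s = Q / 3600 = 222.6 / 3600 = 0.0618333 kg/s
Mean residence time: t_res = M/Q_s = 13.26 kg / 0.0618333 kg/s = 214.447 s
Geometry in SI: D = 128.4 mm → 0.1284 m, h = 9.44 mm → 0.00944 m
Allowable rise: ΔT_a = T_lim − T_in = 231.7 − 162.1 = 69.6 K
γ̇_max² = ΔT_a·ρ·cp/(η·t_res) = 69.6·990·1725/(956·214.447) = 579.769 s⁻²
γ̇_max = sqrt(579.769) = 24.0784 s⁻¹
Solve γ̇ = πDN/h for N: N_max = γ̇_max·h/(π·D) = 24.0784 × 0.00944 / (π × 0.1284) = 0.563488 rev/s = 33.8093 rpm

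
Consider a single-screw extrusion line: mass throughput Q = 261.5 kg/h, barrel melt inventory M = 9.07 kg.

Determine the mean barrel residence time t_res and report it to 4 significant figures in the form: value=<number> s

Convert throughput: Q = 261.5 kg/h = 261.5/3600 = 0.0726389 kg/s
t_res = M / Q_s = 9.07 ÷ 0.0726389 = 124.864 s

value=124.9 s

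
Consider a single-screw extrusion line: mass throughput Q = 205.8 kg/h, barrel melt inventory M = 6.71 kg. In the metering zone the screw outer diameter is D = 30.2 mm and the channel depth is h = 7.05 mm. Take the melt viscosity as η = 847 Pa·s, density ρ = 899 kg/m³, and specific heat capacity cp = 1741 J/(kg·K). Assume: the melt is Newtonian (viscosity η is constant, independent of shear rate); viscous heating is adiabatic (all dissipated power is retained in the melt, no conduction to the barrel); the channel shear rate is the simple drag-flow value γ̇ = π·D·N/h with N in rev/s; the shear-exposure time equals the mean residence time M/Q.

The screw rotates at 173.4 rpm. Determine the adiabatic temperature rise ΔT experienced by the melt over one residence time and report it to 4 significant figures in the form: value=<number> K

value=96.08 K

Q_s = Q / 3600 = 205.8 / 3600 = 0.0571667 kg/s
t_res = M / Q_s = 6.71 / 0.0571667 = 117.376 s
Geometry in metres: D = 30.2 mm → 0.0302 m, h = 7.05 mm → 0.00705 m; screw speed N = 173.4 rpm = 2.89 rev/s
Shear rate: γ̇ = πDN/h = π·0.0302·2.89/0.00705 = 38.8925 s⁻¹
ΔT = η·γ̇²·t_res / (ρ·cp) = 847 · (38.8925)² · 117.376 / (899 · 1741) = 96.0806 K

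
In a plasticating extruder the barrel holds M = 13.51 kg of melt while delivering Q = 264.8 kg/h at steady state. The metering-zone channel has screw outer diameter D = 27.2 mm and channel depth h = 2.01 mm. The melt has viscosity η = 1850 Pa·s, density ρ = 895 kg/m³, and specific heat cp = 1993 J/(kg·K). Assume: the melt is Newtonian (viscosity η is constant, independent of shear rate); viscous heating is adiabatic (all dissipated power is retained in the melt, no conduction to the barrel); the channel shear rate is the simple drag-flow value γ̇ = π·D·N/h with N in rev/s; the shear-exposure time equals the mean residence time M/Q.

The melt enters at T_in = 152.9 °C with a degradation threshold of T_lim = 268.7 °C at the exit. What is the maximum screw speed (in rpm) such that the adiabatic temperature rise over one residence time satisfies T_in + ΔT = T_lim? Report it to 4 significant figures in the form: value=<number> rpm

value=34.80 rpm

Convert throughput: Q = 264.8 kg/h = 264.8/3600 = 0.0735556 kg/s
Mean residence time: t_res = M/Q_s = 13.51 kg / 0.0735556 kg/s = 183.671 s
D = 27.2 mm = 0.0272 m;  h = 2.01 mm = 0.00201 m
ΔT_a = T_lim − T_in = 268.7 − 152.9 = 115.8 K
γ̇_max² = ΔT_a·ρ·cp/(η·t_res) = 115.8·895·1993/(1850·183.671) = 607.893 s⁻²
Take the square root: γ̇_max = √(607.893) = 24.6555 s⁻¹
Solve γ̇ = πDN/h for N: N_max = γ̇_max·h/(π·D) = 24.6555 × 0.00201 / (π × 0.0272) = 0.579951 rev/s = 34.797 rpm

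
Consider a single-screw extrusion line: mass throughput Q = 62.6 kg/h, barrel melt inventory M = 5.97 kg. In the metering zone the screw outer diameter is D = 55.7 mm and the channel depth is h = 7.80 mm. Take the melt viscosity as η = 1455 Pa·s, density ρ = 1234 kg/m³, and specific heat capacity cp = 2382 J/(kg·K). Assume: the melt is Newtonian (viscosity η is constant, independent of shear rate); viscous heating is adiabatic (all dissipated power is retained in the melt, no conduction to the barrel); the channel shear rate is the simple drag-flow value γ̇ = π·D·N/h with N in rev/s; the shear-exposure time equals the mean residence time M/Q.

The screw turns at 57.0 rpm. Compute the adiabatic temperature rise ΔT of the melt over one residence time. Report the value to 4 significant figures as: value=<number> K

value=77.19 K

Throughput in SI: Q_s = 62.6 kg/h ÷ 3600 s/h = 0.0173889 kg/s
t_res = M / Q_s = 5.97 ÷ 0.0173889 = 343.323 s
Geometry in metres: D = 55.7 mm → 0.0557 m, h = 7.80 mm → 0.0078 m; screw speed N = 57.0 rpm = 0.95 rev/s
Shear rate: γ̇ = πDN/h = π·0.0557·0.95/0.0078 = 21.3125 s⁻¹
Adiabatic rise: ΔT = η γ̇² t_res / (ρ cp) = 1455·(21.3125)²·343.323 / (1234·2382) = 77.1928 K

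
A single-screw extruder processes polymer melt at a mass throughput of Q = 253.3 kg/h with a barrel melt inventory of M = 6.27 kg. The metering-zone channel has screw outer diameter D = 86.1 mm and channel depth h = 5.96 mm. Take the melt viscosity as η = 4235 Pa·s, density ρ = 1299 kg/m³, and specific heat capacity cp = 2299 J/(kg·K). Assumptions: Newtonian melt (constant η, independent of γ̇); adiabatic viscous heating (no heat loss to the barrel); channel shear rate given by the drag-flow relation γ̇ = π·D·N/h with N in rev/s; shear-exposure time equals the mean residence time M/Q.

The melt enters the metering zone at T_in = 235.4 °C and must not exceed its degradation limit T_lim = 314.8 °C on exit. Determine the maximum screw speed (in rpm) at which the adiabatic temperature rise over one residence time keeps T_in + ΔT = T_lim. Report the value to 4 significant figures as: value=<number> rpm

value=33.14 rpm

Convert throughput: Q = 253.3 kg/h = 253.3/3600 = 0.0703611 kg/s
t_res = M / Q_s = 6.27 / 0.0703611 = 89.1117 s
D = 86.1 mm = 0.0861 m;  h = 5.96 mm = 0.00596 m
ΔT_a = T_lim − T_in = 314.8 °C − 235.4 °C = 79.4 K
Invert ΔT = ηγ̇²t_res/(ρcp) for γ̇: γ̇_max² = ΔT_a ρ cp / (η t_res) = 79.4·1299·2299 / (4235·89.1117) = 628.319 s⁻²
γ̇_max = sqrt(628.319) = 25.0663 s⁻¹
N_max = γ̇_max h / (πD) = 25.0663·0.00596/(π·0.0861) = 0.552311 rev/s → ×60 = 33.1386 rpm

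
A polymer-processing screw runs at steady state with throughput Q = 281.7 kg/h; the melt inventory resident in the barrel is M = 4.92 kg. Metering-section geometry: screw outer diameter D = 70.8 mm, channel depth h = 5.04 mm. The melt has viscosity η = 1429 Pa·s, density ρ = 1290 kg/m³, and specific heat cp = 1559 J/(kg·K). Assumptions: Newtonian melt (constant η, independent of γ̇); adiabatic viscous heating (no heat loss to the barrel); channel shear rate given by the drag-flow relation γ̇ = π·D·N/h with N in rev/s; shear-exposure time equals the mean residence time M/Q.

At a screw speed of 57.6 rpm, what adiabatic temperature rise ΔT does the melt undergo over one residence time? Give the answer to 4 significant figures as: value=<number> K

value=80.19 K

Q_s = Q / 3600 = 281.7 / 3600 = 0.07825 kg/s
Mean residence time: t_res = M/Q_s = 4.92 kg / 0.07825 kg/s = 62.8754 s
Convert to SI: D = 0.0708 m, h = 0.00504 m, N = 57.6/60 = 0.96 rev/s
γ̇ = π·D·N / h = π · 0.0708 · 0.96 / 0.00504 = 42.3666 s⁻¹
ΔT = η·γ̇²·t_res/(ρ·cp) = [1429 × 42.3666² × 62.8754] / [1290 × 1559] = 80.1908 K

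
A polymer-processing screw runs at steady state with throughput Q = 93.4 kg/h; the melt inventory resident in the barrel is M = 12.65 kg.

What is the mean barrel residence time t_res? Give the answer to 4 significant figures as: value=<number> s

Throughput in SI: Q_s = 93.4 kg/h ÷ 3600 s/h = 0.0259444 kg/s
t_res = M / Q_s = 12.65 / 0.0259444 = 487.58 s

value=487.6 s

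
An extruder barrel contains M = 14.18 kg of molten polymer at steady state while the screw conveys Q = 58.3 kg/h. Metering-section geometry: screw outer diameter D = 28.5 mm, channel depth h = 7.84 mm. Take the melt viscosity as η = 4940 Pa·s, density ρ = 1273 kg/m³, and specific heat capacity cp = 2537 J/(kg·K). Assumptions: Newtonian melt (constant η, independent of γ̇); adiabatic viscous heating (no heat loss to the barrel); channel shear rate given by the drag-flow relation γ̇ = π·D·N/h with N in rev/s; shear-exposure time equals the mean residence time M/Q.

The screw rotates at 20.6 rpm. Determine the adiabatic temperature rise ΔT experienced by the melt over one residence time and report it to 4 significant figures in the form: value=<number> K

Throughput in SI: Q_s = 58.3 kg/h ÷ 3600 s/h = 0.0161944 kg/s
t_res = M / Q_s = 14.18 / 0.0161944 = 875.609 s
Convert to SI: D = 0.0285 m, h = 0.00784 m, N = 20.6/60 = 0.343333 rev/s
γ̇ = π D N / h = (π)(0.0285)(0.343333) / 0.00784 = 3.92098 s⁻¹
Adiabatic rise: ΔT = η γ̇² t_res / (ρ cp) = 4940·(3.92098)²·875.609 / (1273·2537) = 20.591 K

value=20.59 K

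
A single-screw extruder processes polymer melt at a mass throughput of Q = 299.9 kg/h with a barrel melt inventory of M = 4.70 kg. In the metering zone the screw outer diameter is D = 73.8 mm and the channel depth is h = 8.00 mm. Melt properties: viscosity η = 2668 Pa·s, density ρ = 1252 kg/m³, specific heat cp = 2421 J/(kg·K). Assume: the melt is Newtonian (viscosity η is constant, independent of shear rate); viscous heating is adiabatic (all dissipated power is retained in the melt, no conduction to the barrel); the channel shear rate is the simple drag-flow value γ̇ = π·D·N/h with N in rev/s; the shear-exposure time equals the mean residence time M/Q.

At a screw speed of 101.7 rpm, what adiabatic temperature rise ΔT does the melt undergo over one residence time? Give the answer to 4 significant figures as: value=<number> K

value=119.8 K

Q_s = Q / 3600 = 299.9 / 3600 = 0.0833056 kg/s
t_res = M / Q_s = 4.70 / 0.0833056 = 56.4188 s
Convert to SI: D = 0.0738 m, h = 0.008 m, N = 101.7/60 = 1.695 rev/s
Shear rate: γ̇ = πDN/h = π·0.0738·1.695/0.008 = 49.1231 s⁻¹
Adiabatic rise: ΔT = η γ̇² t_res / (ρ cp) = 2668·(49.1231)²·56.4188 / (1252·2421) = 119.835 K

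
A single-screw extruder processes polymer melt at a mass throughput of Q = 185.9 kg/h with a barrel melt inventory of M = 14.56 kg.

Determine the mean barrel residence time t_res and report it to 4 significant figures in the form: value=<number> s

value=282.0 s

Convert throughput: Q = 185.9 kg/h = 185.9/3600 = 0.0516389 kg/s
Mean residence time: t_res = M/Q_s = 14.56 kg / 0.0516389 kg/s = 281.958 s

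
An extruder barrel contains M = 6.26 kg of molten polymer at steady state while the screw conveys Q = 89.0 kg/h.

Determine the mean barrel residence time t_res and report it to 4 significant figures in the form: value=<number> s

Q_s = Q / 3600 = 89.0 / 3600 = 0.0247222 kg/s
t_res = M / Q_s = 6.26 / 0.0247222 = 253.213 s

value=253.2 s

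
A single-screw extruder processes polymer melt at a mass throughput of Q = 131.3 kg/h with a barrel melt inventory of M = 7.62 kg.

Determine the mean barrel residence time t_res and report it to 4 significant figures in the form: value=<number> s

value=208.9 s

Q_s = Q / 3600 = 131.3 / 3600 = 0.0364722 kg/s
t_res = M / Q_s = 7.62 / 0.0364722 = 208.926 s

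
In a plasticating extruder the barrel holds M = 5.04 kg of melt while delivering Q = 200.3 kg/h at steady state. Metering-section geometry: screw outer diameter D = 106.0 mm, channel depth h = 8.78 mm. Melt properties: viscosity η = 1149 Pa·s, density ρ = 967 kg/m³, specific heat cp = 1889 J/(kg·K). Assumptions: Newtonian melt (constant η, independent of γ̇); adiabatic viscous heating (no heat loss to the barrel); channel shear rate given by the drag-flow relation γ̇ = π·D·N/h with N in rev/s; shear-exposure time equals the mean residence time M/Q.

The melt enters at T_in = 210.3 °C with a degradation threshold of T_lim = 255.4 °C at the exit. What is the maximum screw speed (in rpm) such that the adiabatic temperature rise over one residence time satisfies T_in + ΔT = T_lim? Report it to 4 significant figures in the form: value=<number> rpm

value=44.51 rpm

Q_s = Q / 3600 = 200.3 / 3600 = 0.0556389 kg/s
t_res = M / Q_s = 5.04 ÷ 0.0556389 = 90.5841 s
D = 106.0 mm = 0.106 m;  h = 8.78 mm = 0.00878 m
ΔT_a = T_lim − T_in = 255.4 °C − 210.3 °C = 45.1 K
γ̇_max² = ΔT_a·ρ·cp/(η·t_res) = 45.1·967·1889/(1149·90.5841) = 791.522 s⁻²
γ̇_max = √791.522 = 28.134 s⁻¹
N_max = γ̇_max·h / (π·D) = 28.134 · 0.00878 / (π · 0.106) = 0.741772 rev/s = 44.5063 rpm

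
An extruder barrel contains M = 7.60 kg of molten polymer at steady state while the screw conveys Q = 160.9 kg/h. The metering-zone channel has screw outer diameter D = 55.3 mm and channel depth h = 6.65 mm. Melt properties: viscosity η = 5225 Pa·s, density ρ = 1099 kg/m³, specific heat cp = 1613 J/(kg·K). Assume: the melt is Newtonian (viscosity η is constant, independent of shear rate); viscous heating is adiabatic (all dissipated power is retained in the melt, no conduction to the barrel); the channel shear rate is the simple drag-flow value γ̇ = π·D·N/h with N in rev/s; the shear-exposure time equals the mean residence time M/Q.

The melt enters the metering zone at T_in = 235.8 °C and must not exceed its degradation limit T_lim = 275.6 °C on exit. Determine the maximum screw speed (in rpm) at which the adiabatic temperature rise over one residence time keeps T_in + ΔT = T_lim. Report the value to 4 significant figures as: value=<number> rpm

Q_s = Q / 3600 = 160.9 / 3600 = 0.0446944 kg/s
t_res = M / Q_s = 7.60 ÷ 0.0446944 = 170.044 s
D = 55.3 mm = 0.0553 m;  h = 6.65 mm = 0.00665 m
Allowable rise: ΔT_a = T_lim − T_in = 275.6 − 235.8 = 39.8 K
γ̇_max² = ΔT_a·ρ·cp/(η·t_res) = 39.8·1099·1613/(5225·170.044) = 79.4088 s⁻²
γ̇_max = sqrt(79.4088) = 8.91116 s⁻¹
N_max = γ̇_max·h / (π·D) = 8.91116 · 0.00665 / (π · 0.0553) = 0.341099 rev/s = 20.466 rpm

value=20.47 rpm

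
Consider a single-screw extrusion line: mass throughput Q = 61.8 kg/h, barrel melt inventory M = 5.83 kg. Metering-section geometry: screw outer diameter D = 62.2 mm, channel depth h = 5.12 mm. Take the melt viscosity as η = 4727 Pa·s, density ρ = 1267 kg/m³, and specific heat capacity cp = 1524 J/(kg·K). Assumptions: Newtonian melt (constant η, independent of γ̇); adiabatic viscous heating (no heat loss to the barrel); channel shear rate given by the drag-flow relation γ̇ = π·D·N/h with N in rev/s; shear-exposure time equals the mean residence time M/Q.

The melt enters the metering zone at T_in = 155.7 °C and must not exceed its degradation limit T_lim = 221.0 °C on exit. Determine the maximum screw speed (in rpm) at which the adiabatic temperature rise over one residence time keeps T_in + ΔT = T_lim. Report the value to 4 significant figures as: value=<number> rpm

Throughput in SI: Q_s = 61.8 kg/h ÷ 3600 s/h = 0.0171667 kg/s
t_res = M / Q_s = 5.83 ÷ 0.0171667 = 339.612 s
D = 62.2 mm = 0.0622 m;  h = 5.12 mm = 0.00512 m
Allowable rise: ΔT_a = T_lim − T_in = 221.0 − 155.7 = 65.3 K
Invert ΔT = ηγ̇²t_res/(ρcp) for γ̇: γ̇_max² = ΔT_a ρ cp / (η t_res) = 65.3·1267·1524 / (4727·339.612) = 78.5428 s⁻²
γ̇_max = sqrt(78.5428) = 8.86244 s⁻¹
Solve γ̇ = πDN/h for N: N_max = γ̇_max·h/(π·D) = 8.86244 × 0.00512 / (π × 0.0622) = 0.232211 rev/s = 13.9327 rpm

value=13.93 rpm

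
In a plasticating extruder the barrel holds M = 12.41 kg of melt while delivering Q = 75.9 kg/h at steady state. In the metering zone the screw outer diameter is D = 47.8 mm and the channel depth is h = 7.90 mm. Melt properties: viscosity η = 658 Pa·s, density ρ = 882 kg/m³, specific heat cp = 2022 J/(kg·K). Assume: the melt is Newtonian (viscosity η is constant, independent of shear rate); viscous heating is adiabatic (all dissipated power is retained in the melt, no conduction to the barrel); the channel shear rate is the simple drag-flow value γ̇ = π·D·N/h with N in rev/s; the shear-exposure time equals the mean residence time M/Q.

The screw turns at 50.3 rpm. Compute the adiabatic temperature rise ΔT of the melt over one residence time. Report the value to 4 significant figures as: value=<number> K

Throughput in SI: Q_s = 75.9 kg/h ÷ 3600 s/h = 0.0210833 kg/s
Mean residence time: t_res = M/Q_s = 12.41 kg / 0.0210833 kg/s = 588.617 s
Convert to SI: D = 0.0478 m, h = 0.0079 m, N = 50.3/60 = 0.838333 rev/s
γ̇ = π D N / h = (π)(0.0478)(0.838333) / 0.0079 = 15.9356 s⁻¹
ΔT = η·γ̇²·t_res/(ρ·cp) = [658 × 15.9356² × 588.617] / [882 × 2022] = 55.1497 K

value=55.15 K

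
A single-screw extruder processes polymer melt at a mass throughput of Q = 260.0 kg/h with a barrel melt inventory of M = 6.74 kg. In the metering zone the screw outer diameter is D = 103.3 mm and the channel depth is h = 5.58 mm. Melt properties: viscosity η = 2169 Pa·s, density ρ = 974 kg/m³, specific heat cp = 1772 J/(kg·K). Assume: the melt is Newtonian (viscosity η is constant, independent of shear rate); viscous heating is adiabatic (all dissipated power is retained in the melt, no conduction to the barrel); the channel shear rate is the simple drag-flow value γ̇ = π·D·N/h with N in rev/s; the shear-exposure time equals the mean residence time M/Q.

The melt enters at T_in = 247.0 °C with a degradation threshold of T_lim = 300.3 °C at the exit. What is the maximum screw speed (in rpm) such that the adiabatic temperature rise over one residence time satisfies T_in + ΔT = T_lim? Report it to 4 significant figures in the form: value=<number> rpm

value=21.99 rpm

Throughput in SI: Q_s = 260.0 kg/h ÷ 3600 s/h = 0.0722222 kg/s
t_res = M / Q_s = 6.74 ÷ 0.0722222 = 93.3231 s
Geometry in SI: D = 103.3 mm → 0.1033 m, h = 5.58 mm → 0.00558 m
ΔT_a = T_lim − T_in = 300.3 − 247.0 = 53.3 K
γ̇_max² = ΔT_a·ρ·cp/(η·t_res) = 53.3·974·1772/(2169·93.3231) = 454.466 s⁻²
Take the square root: γ̇_max = √(454.466) = 21.3182 s⁻¹
N_max = γ̇_max·h / (π·D) = 21.3182 · 0.00558 / (π · 0.1033) = 0.366551 rev/s = 21.9931 rpm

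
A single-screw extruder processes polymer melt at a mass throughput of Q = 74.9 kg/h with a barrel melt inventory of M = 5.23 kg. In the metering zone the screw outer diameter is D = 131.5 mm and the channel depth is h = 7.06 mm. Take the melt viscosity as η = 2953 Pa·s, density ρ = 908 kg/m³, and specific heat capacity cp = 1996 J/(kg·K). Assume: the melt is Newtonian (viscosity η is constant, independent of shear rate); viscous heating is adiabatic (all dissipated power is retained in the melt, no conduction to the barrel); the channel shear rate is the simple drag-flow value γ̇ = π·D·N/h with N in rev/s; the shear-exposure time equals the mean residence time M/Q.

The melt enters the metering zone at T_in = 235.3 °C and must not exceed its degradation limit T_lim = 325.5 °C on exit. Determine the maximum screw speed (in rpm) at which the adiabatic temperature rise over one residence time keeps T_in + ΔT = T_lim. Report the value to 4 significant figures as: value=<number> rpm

Throughput in SI: Q_s = 74.9 kg/h ÷ 3600 s/h = 0.0208056 kg/s
t_res = M / Q_s = 5.23 ÷ 0.0208056 = 251.375 s
Convert to metres: D = 0.1315 m, h = 0.00706 m
ΔT_a = T_lim − T_in = 325.5 − 235.3 = 90.2 K
Invert ΔT = ηγ̇²t_res/(ρcp) for γ̇: γ̇_max² = ΔT_a ρ cp / (η t_res) = 90.2·908·1996 / (2953·251.375) = 220.225 s⁻²
γ̇_max = √220.225 = 14.84 s⁻¹
Solve γ̇ = πDN/h for N: N_max = γ̇_max·h/(π·D) = 14.84 × 0.00706 / (π × 0.1315) = 0.253608 rev/s = 15.2165 rpm

value=15.22 rpm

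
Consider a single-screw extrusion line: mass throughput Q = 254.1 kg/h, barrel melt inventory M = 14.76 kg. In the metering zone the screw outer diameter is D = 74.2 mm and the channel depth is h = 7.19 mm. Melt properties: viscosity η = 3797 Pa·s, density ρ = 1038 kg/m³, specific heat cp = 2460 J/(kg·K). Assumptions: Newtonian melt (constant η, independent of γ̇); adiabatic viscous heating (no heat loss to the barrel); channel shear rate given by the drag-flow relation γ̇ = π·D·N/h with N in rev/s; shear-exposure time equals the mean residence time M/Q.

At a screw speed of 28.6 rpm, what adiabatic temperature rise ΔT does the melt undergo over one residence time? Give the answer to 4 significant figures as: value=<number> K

value=74.26 K

Q_s = Q / 3600 = 254.1 / 3600 = 0.0705833 kg/s
t_res = M / Q_s = 14.76 ÷ 0.0705833 = 209.115 s
D = 74.2 mm = 0.0742 m;  h = 7.19 mm = 0.00719 m;  N = 28.6 rpm / 60 = 0.476667 rev/s
Shear rate: γ̇ = πDN/h = π·0.0742·0.476667/0.00719 = 15.454 s⁻¹
ΔT = η·γ̇²·t_res / (ρ·cp) = 3797 · (15.454)² · 209.115 / (1038 · 2460) = 74.2629 K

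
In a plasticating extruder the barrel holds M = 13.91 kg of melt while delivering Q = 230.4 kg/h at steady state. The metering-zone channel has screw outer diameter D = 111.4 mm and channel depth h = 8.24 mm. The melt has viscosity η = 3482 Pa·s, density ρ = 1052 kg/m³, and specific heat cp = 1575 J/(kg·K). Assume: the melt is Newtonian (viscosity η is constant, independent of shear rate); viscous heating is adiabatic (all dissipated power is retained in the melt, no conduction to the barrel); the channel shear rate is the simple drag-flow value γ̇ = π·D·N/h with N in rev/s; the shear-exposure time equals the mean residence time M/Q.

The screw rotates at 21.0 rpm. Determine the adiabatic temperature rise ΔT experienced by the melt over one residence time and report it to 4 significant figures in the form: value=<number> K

value=100.9 K

Convert throughput: Q = 230.4 kg/h = 230.4/3600 = 0.064 kg/s
t_res = M / Q_s = 13.91 / 0.064 = 217.344 s
Convert to SI: D = 0.1114 m, h = 0.00824 m, N = 21.0/60 = 0.35 rev/s
γ̇ = π·D·N / h = π · 0.1114 · 0.35 / 0.00824 = 14.8654 s⁻¹
Adiabatic rise: ΔT = η γ̇² t_res / (ρ cp) = 3482·(14.8654)²·217.344 / (1052·1575) = 100.933 K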